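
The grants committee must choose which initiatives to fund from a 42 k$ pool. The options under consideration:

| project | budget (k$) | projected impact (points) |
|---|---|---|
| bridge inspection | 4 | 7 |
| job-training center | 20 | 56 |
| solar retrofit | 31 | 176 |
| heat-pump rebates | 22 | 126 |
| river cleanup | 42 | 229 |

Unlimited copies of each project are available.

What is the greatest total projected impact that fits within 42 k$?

Greedy by ratio would take job-training center + heat-pump rebates: 42 k$ used, total 182.
Replace job-training center and heat-pump rebates with river cleanup: the trade gains 47 net, giving 229 at 42 k$.
Every other selection either busts 42 k$ or fails to beat 229.

229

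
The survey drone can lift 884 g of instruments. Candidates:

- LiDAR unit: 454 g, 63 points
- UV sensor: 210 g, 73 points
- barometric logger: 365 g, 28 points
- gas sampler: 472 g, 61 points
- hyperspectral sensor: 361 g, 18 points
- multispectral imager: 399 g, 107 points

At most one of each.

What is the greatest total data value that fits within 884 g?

180

Taking UV sensor + multispectral imager: 609 g used, 180 in data value.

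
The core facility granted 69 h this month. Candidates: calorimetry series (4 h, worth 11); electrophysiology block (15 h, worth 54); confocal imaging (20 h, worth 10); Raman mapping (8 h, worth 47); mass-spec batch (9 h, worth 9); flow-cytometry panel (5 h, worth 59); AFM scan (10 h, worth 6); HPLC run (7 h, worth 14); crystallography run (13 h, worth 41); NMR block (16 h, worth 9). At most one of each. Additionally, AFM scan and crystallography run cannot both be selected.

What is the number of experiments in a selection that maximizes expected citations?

7

Best achievable expected citations is 235.
For example calorimetry series + electrophysiology block + Raman mapping + mass-spec batch + flow-cytometry panel + HPLC run + crystallography run achieves it, using 61 h.
Every optimal selection uses 7 experiments.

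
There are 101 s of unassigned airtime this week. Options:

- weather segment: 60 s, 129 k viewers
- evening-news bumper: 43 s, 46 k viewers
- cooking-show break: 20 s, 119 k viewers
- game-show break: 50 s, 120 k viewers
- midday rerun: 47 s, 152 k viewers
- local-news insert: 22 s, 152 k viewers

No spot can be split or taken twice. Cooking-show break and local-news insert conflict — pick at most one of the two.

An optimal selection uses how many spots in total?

2

The maximum expected reach within 101 s is 304.
For example midday rerun + local-news insert achieves it, using 69 s.
All optima have 2 spots.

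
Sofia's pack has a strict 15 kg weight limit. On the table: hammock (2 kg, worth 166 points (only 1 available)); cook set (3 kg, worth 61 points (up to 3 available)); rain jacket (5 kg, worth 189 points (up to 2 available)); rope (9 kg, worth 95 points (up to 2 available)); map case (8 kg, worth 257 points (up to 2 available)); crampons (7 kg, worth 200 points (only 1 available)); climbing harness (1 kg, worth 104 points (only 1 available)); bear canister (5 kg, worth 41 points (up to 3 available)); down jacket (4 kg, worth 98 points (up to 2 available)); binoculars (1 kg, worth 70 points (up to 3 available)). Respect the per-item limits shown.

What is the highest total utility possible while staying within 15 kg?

788

A density-first pass picks hammock + rain jacket + climbing harness + down jacket + 3×binoculars — 767 at 15 kg.
Replace down jacket and binoculars with rain jacket: the trade gains 21 net, giving 788 at 15 kg.
No other feasible combination exceeds 788.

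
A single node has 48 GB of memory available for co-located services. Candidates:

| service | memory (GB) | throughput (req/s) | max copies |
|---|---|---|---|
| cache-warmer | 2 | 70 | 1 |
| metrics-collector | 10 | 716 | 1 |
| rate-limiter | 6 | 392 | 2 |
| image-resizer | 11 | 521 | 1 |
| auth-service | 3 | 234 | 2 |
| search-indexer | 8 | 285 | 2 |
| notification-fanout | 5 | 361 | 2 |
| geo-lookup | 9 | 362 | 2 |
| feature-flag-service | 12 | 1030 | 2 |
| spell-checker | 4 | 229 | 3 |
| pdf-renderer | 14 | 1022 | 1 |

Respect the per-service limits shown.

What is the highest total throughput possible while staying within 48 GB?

3804

Greedy by ratio would take 2×auth-service + 2×feature-flag-service + spell-checker + pdf-renderer: 48 GB used, total 3779.
Dropping 2×auth-service and spell-checker frees 10 GB; slotting in 2×notification-fanout (10 GB) lifts the total to 3804 at 48 GB.
That's the maximum — no swap from here does better than 3804.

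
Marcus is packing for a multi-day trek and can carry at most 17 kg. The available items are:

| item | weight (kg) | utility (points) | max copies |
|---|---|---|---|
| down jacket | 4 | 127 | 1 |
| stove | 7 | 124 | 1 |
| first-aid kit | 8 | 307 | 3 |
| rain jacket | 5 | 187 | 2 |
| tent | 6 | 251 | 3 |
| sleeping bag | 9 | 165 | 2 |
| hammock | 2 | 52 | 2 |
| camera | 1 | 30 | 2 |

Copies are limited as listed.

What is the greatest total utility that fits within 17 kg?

689

Density check — tent 41.83, first-aid kit 38.38, rain jacket 37.40, down jacket 31.75 are the best per kg.
The ratio ordering already packs tightly: rain jacket + 2×tent, 17 kg, 689.
That's the maximum — no swap from here does better than 689.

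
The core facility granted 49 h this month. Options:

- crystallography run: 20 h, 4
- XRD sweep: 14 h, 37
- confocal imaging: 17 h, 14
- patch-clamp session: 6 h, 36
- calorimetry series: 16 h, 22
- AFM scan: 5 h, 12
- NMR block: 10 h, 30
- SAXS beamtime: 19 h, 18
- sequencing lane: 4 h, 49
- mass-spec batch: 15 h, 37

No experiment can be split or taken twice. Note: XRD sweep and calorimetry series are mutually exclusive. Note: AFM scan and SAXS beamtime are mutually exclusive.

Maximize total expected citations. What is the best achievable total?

189

Ranking by ratio (expected citations/h): sequencing lane 12.25, patch-clamp session 6.00, NMR block 3.00, XRD sweep 2.64.
The ratio ordering already packs tightly: XRD sweep + patch-clamp session + NMR block + sequencing lane + mass-spec batch, 49 h, 189.
Every other selection either busts 49 h or breaks a pairing rule or fails to beat 189.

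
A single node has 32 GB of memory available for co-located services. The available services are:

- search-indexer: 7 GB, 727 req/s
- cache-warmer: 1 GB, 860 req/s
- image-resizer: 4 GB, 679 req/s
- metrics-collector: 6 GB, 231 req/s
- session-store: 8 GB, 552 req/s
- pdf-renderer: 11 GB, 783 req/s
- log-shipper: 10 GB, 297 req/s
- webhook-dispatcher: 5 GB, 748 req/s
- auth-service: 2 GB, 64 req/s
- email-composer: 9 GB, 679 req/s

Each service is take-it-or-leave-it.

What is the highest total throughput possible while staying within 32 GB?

Best packing: search-indexer + cache-warmer + image-resizer + metrics-collector + webhook-dispatcher + email-composer — 32 GB, 3924 total.
The closest alternative, search-indexer + cache-warmer + image-resizer + pdf-renderer + webhook-dispatcher + auth-service, reaches only 3861.

3924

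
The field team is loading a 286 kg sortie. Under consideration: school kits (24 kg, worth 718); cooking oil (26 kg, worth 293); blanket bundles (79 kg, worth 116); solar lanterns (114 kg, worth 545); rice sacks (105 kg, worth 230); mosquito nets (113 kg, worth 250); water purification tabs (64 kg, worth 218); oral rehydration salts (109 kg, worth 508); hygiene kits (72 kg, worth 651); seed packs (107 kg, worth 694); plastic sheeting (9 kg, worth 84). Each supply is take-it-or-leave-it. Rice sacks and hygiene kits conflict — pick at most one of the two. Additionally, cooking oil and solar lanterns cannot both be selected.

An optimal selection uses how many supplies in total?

5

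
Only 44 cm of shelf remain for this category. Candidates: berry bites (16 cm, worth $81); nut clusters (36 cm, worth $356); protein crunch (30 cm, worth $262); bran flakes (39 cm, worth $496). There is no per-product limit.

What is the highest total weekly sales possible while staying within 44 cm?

Best packing: bran flakes — 39 cm, 496 total.

496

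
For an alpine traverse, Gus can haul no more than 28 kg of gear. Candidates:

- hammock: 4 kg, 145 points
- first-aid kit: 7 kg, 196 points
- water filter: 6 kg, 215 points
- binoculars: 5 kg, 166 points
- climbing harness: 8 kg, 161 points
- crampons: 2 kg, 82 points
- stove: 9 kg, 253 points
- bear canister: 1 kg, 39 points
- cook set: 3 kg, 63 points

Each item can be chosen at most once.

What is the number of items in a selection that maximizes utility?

Best achievable utility is 906.
One optimal bundle: hammock + first-aid kit + water filter + binoculars + crampons + bear canister + cook set (28 kg).
Every optimal selection uses 7 items.

7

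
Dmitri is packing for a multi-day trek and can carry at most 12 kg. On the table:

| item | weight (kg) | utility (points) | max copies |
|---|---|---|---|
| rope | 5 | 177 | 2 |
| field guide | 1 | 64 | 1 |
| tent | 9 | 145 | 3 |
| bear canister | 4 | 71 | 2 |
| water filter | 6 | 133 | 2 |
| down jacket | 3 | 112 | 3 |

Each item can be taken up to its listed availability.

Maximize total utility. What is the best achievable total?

465

Ranking by ratio (utility/kg): field guide 64.00, down jacket 37.33, rope 35.40.
Filling by ratio: field guide + 3×down jacket for 400, with 2 kg left unused.
The 3 kg tied up in down jacket is better spent on rope — total rises to 465 (12 kg).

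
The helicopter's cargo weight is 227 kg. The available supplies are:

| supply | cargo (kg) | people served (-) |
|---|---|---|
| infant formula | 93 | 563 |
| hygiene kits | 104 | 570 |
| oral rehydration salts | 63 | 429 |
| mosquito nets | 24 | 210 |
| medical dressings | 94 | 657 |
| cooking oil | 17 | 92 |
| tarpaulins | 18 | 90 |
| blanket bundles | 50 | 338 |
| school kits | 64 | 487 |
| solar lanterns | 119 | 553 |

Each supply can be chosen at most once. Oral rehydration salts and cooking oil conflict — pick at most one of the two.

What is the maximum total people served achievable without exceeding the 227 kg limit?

1574

Greedy by ratio would take mosquito nets + medical dressings + cooking oil + tarpaulins + school kits: 217 kg used, total 1536.
Replace mosquito nets and tarpaulins with blanket bundles: the trade gains 38 net, giving 1574 at 225 kg.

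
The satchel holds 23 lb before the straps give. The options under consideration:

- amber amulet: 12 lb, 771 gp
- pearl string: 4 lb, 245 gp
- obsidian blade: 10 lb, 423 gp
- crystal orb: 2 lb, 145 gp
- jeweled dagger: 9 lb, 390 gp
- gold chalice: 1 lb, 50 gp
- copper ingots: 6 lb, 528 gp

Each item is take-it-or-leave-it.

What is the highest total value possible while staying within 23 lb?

1594

Ranking by ratio (value/lb): copper ingots 88.00, crystal orb 72.50, amber amulet 64.25, pearl string 61.25.
Taking the top-ratio items first gives amber amulet + crystal orb + gold chalice + copper ingots for 1494 (21 lb).
Dropping crystal orb frees 2 lb; slotting in pearl string (4 lb) lifts the total to 1594 at 23 lb.
Next best is amber amulet + pearl string + copper ingots at 1544 (22 lb) — short by 50.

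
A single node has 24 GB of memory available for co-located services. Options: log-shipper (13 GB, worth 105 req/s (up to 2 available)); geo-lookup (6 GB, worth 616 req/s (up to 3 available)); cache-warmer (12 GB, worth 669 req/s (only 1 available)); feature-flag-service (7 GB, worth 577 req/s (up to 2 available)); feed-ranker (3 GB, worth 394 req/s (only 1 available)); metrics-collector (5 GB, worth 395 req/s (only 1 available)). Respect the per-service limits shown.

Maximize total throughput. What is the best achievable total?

2243

Ranking by ratio (throughput/GB): feed-ranker 131.33, geo-lookup 102.67, feature-flag-service 82.43.
Taking the top-ratio services first gives 3×geo-lookup + feed-ranker for 2242 (21 GB).
Dropping feed-ranker frees 3 GB; slotting in metrics-collector (5 GB) lifts the total to 2243 at 23 GB.
Every other selection either busts 24 GB or exceeds an availability limit or fails to beat 2243.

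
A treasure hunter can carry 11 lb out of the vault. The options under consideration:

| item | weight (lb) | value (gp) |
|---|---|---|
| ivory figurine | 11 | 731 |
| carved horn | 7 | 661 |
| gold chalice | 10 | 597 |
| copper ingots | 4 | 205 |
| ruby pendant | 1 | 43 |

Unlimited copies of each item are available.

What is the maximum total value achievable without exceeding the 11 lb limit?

866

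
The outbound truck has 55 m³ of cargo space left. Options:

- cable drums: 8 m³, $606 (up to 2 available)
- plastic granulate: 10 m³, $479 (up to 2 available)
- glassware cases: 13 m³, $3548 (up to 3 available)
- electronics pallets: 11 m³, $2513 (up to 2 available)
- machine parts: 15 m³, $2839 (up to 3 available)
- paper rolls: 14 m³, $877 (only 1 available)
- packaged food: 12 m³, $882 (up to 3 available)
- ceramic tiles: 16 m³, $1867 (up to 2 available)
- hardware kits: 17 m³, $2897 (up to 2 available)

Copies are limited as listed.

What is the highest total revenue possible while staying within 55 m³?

Ranking by ratio (revenue/m³): glassware cases 272.92, electronics pallets 228.45, machine parts 189.27, hardware kits 170.41.
A density-first pass picks 3×glassware cases + electronics pallets — 13157 at 50 m³.
Dropping electronics pallets frees 11 m³; slotting in machine parts (15 m³) lifts the total to 13483 at 54 m³.
Every other selection either busts 55 m³ or exceeds an availability limit or fails to beat 13483.

13483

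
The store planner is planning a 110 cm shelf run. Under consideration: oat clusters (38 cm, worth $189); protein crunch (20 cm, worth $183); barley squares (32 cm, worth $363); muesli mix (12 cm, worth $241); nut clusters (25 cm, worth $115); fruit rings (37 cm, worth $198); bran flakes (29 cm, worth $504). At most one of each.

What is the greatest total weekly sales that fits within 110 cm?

1306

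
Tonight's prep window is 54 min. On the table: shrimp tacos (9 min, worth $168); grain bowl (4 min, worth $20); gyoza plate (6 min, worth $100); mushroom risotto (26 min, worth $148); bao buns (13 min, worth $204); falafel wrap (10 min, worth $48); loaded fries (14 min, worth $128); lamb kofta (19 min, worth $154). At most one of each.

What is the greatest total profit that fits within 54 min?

Taking the top-ratio dishes first gives shrimp tacos + grain bowl + gyoza plate + bao buns + loaded fries for 620 (46 min).
Dropping grain bowl frees 4 min; slotting in falafel wrap (10 min) lifts the total to 648 at 52 min.
Next best is shrimp tacos + grain bowl + gyoza plate + bao buns + lamb kofta at 646 (51 min) — short by 2.

648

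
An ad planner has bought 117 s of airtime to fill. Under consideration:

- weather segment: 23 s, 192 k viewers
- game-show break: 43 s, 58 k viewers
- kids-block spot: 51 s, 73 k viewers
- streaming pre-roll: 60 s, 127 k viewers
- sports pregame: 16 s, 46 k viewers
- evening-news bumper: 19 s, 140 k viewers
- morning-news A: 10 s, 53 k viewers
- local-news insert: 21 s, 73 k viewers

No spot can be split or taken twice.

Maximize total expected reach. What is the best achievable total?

Greedy by ratio would take weather segment + sports pregame + evening-news bumper + morning-news A + local-news insert: 89 s used, total 504.
Dropping sports pregame frees 16 s; slotting in game-show break (43 s) lifts the total to 516 at 116 s.
Runner-up weather segment + streaming pre-roll + evening-news bumper + morning-news A tops out at 512.

516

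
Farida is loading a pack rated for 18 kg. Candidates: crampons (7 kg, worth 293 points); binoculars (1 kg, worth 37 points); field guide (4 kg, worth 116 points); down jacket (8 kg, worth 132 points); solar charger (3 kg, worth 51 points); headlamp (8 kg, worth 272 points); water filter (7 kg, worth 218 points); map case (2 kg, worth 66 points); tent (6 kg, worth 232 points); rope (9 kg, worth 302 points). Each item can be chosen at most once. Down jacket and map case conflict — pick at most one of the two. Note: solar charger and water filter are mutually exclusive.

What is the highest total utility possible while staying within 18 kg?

Taking the top-ratio items first gives crampons + binoculars + map case + tent for 628 (16 kg).
Replace map case with field guide: the trade gains 50 net, giving 678 at 18 kg.

678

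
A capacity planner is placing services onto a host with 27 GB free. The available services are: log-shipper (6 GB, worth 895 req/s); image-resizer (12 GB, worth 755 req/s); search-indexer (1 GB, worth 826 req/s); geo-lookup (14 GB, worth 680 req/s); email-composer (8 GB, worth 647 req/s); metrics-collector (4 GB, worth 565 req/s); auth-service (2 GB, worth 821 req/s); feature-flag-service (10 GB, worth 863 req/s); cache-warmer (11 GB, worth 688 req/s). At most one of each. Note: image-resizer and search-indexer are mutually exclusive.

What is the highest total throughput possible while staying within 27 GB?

Ranking by ratio (throughput/GB): search-indexer 826.00, auth-service 410.50, log-shipper 149.17.
Greedy by ratio would take log-shipper + search-indexer + metrics-collector + auth-service + feature-flag-service: 23 GB used, total 3970.
Replace metrics-collector with email-composer: the trade gains 82 net, giving 4052 at 27 GB.
No other feasible combination exceeds 4052.

4052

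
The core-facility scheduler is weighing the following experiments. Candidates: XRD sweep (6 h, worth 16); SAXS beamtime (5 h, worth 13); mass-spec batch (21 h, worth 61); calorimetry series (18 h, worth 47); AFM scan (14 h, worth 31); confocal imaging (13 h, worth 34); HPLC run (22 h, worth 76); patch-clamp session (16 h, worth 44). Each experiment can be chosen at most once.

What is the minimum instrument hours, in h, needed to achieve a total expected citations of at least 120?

Need the lightest bundle worth ≥ 120.
Taking HPLC run + patch-clamp session gives 120 (≥ 120) for 38 h.
No combination under 38 h hits 120.

38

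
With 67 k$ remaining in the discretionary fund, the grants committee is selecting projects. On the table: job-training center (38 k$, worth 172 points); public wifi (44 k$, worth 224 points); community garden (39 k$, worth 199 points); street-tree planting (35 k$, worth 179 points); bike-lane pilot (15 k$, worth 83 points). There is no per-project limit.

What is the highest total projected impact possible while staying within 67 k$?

The ratio heuristic lands on 4×bike-lane pilot (332) but leaves 7 k$ idle.
Replace 2×bike-lane pilot with street-tree planting: the trade gains 13 net, giving 345 at 65 k$.
Every other selection either busts 67 k$ or fails to beat 345.

345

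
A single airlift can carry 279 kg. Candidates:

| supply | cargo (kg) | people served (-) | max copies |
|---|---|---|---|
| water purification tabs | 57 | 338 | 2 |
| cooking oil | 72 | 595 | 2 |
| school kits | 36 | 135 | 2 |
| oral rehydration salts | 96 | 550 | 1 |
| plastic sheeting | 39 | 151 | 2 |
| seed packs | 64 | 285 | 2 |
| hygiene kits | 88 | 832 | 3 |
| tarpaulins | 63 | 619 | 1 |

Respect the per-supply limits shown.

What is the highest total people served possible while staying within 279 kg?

2496

By people served per kg: tarpaulins 9.83, hygiene kits 9.45, cooking oil 8.26, water purification tabs 5.93 lead.
Greedy by ratio would take plastic sheeting + 2×hygiene kits + tarpaulins: 278 kg used, total 2434.
The 102 kg tied up in plastic sheeting and tarpaulins is better spent on hygiene kits — total rises to 2496 (264 kg).
Every other selection either busts 279 kg or exceeds an availability limit or fails to beat 2496.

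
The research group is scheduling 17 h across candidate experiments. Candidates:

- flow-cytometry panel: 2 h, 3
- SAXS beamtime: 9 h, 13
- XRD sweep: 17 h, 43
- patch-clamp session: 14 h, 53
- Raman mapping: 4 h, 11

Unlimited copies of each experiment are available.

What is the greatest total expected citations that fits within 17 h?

56

The ratio ordering already packs tightly: flow-cytometry panel + patch-clamp session, 16 h, 56.
Nothing else within 17 h beats 56.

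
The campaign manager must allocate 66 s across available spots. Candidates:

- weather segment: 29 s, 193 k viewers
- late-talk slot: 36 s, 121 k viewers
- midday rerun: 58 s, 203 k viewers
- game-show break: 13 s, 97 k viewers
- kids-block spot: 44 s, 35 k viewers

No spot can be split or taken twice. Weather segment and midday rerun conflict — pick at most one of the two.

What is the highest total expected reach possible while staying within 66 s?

314

Density check — game-show break 7.46, weather segment 6.66, midday rerun 3.50, late-talk slot 3.36 are the best per s.
Taking the top-ratio spots first gives weather segment + game-show break for 290 (42 s).
Dropping game-show break frees 13 s; slotting in late-talk slot (36 s) lifts the total to 314 at 65 s.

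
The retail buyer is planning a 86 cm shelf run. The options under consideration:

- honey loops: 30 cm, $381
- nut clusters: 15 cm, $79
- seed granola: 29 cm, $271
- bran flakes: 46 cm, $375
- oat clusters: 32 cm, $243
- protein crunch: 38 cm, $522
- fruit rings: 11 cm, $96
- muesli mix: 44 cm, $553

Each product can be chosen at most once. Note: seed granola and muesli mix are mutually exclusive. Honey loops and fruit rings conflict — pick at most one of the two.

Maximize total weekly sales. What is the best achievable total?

By weekly sales per cm: protein crunch 13.74, honey loops 12.70, muesli mix 12.57, seed granola 9.34 lead.
Taking protein crunch + muesli mix: 82 cm used, 1075 in weekly sales.
The spare 4 cm is too small for any remaining product, and no feasible exchange beats 1075.

1075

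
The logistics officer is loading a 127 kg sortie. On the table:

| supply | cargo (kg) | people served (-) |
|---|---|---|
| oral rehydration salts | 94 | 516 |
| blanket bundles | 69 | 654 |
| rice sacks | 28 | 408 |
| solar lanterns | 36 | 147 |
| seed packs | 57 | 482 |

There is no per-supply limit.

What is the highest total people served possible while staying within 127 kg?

1632

Best packing: 4×rice sacks — 112 kg, 1632 total.
The spare 15 kg is too small for any remaining supply, and no exchange beats 1632.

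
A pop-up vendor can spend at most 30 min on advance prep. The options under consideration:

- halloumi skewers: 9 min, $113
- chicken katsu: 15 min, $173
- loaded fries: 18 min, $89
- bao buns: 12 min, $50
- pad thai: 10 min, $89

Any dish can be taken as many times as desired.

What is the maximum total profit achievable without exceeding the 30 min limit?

346

The ratio heuristic lands on 3×halloumi skewers (339) but leaves 3 min idle.
Replace 3×halloumi skewers with 2×chicken katsu: the trade gains 7 net, giving 346 at 30 min.
Every other selection either busts 30 min or fails to beat 346.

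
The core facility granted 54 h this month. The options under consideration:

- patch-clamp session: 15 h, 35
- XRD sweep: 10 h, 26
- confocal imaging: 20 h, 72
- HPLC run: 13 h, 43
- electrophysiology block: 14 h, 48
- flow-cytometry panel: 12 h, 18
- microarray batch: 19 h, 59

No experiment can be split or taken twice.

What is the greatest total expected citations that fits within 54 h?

Ranking by ratio (expected citations/h): confocal imaging 3.60, electrophysiology block 3.43, HPLC run 3.31, microarray batch 3.11.
Filling by ratio: confocal imaging + HPLC run + electrophysiology block for 163, with 7 h left unused.
Dropping HPLC run frees 13 h; slotting in microarray batch (19 h) lifts the total to 179 at 53 h.

179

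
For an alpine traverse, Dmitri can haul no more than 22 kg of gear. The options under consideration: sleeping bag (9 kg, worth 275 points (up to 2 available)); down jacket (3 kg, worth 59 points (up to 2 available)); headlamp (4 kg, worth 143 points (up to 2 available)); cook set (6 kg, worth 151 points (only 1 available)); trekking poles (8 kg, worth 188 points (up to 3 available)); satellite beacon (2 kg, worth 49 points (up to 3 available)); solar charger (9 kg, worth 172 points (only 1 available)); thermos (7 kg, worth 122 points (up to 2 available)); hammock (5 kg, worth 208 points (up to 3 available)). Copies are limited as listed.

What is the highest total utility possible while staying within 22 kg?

826

By utility per kg: hammock 41.60, headlamp 35.75, sleeping bag 30.56, cook set 25.17 lead.
Greedy by ratio would take headlamp + satellite beacon + 3×hammock: 21 kg used, total 816.
The 2 kg tied up in satellite beacon is better spent on down jacket — total rises to 826 (22 kg).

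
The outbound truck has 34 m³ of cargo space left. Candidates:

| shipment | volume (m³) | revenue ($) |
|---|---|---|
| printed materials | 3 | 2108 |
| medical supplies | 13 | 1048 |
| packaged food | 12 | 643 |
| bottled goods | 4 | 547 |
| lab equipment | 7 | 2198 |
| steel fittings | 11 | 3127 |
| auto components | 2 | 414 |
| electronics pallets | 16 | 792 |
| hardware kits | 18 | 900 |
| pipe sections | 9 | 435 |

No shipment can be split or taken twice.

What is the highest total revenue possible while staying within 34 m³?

8481

Taking the top-ratio shipments first gives printed materials + bottled goods + lab equipment + steel fittings + auto components for 8394 (27 m³).
The 6 m³ tied up in bottled goods and auto components is better spent on medical supplies — total rises to 8481 (34 m³).
The closest alternative, printed materials + bottled goods + lab equipment + steel fittings + pipe sections, reaches only 8415.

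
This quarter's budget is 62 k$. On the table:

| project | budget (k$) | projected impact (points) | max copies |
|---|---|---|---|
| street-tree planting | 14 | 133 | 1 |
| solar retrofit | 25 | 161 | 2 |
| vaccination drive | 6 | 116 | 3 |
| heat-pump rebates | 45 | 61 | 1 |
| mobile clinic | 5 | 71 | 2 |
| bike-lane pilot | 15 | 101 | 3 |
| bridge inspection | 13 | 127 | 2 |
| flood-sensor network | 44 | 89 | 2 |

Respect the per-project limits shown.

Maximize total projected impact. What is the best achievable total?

Density check — vaccination drive 19.33, mobile clinic 14.20, bridge inspection 9.77 are the best per k$.
The ratio heuristic lands on 3×vaccination drive + 2×mobile clinic + 2×bridge inspection (744) but leaves 8 k$ idle.
The 6 k$ tied up in vaccination drive is better spent on street-tree planting — total rises to 761 (62 k$).
That's the maximum — no swap from here does better than 761.

761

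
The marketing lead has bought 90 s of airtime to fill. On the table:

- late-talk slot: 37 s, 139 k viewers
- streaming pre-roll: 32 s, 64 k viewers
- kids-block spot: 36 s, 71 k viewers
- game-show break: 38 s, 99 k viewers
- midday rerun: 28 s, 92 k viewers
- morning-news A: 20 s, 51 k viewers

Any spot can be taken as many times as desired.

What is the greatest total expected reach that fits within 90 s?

Taking the top-ratio spots first gives 2×late-talk slot for 278 (74 s).
The 37 s tied up in late-talk slot is better spent on midday rerun + morning-news A — total rises to 282 (85 s).

282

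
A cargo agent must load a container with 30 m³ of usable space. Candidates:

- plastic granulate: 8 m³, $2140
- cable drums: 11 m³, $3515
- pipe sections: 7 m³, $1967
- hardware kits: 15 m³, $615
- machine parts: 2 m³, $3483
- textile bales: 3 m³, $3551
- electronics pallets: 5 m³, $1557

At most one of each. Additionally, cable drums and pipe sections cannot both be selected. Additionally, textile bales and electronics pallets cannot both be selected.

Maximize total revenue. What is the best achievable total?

12689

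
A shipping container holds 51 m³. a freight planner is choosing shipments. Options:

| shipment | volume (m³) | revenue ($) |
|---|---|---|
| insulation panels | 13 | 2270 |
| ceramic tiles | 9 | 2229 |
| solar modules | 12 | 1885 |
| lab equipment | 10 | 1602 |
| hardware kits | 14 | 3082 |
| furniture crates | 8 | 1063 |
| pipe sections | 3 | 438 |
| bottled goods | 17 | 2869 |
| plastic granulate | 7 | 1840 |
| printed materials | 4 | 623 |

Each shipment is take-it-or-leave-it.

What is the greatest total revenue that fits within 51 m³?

10643

Greedy by ratio would take insulation panels + ceramic tiles + hardware kits + pipe sections + plastic granulate + printed materials: 50 m³ used, total 10482.
The 16 m³ tied up in insulation panels and pipe sections is better spent on bottled goods — total rises to 10643 (51 m³).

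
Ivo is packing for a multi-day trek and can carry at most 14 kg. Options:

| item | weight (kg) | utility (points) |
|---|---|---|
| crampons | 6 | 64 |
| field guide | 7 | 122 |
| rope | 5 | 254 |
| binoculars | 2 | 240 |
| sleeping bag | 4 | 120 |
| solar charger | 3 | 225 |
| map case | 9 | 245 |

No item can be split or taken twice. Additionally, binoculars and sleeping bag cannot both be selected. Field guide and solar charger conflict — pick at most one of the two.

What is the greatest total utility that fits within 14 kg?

719

Taking rope + binoculars + solar charger: 10 kg used, 719 in utility.
No other feasible combination exceeds 719.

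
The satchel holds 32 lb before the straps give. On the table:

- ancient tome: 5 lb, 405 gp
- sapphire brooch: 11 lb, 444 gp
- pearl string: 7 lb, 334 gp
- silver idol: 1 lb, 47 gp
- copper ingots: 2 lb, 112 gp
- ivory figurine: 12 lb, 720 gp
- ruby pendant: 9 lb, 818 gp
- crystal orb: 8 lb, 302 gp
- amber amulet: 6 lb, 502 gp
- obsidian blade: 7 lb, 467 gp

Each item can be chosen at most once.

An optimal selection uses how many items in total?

4

Optimal total is 2445.
ancient tome + ivory figurine + ruby pendant + amber amulet hits 2445 at 32 lb.
Any selection reaching 2445 contains exactly 4 items.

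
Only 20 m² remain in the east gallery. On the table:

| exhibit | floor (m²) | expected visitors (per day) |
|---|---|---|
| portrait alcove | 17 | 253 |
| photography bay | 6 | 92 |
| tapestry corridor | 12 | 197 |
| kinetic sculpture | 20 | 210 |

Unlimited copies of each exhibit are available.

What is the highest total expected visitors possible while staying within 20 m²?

289

The ratio ordering already packs tightly: photography bay + tapestry corridor, 18 m², 289.
That's the maximum — no swap from here does better than 289.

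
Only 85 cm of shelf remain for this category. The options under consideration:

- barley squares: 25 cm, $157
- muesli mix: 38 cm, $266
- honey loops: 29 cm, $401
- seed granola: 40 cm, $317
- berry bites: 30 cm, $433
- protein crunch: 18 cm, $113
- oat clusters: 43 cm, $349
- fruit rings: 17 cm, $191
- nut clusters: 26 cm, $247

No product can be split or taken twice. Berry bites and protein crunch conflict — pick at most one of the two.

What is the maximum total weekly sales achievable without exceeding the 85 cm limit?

Ranking by ratio (weekly sales/cm): berry bites 14.43, honey loops 13.83, fruit rings 11.24, nut clusters 9.50.
Greedy by ratio would take honey loops + berry bites + fruit rings: 76 cm used, total 1025.
Replace fruit rings with nut clusters: the trade gains 56 net, giving 1081 at 85 cm.
That's the maximum — no feasible swap from here does better than 1081.

1081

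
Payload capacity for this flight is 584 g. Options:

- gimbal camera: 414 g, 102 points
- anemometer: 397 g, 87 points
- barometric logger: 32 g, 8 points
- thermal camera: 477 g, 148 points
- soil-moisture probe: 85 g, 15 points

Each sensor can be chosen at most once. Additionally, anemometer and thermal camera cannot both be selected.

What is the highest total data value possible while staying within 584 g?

163

Taking the top-ratio sensors first gives barometric logger + thermal camera for 156 (509 g).
Dropping barometric logger frees 32 g; slotting in soil-moisture probe (85 g) lifts the total to 163 at 562 g.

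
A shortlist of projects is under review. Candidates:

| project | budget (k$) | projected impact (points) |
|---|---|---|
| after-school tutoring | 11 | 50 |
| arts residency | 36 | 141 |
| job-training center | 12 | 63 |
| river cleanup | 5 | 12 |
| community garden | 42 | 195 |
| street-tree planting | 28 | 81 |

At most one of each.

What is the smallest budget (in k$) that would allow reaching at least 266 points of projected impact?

Look for the lowest-budget combination reaching 266.
Taking job-training center + river cleanup + community garden gives 270 (≥ 266) for 59 k$.
Below 59 k$ the best achievable stays under 266.

59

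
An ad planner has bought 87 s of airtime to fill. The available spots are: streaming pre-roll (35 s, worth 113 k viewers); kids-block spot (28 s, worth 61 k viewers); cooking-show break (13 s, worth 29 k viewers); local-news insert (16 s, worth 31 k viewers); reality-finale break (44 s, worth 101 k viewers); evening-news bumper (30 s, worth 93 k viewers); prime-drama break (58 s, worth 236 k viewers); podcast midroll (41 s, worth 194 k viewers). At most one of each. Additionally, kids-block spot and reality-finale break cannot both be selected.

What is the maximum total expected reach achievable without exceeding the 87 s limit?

Density check — podcast midroll 4.73, prime-drama break 4.07, streaming pre-roll 3.23 are the best per s.
A density-first pass picks streaming pre-roll + podcast midroll — 307 at 76 s.
The 35 s tied up in streaming pre-roll is better spent on local-news insert + evening-news bumper — total rises to 318 (87 s).
Every other selection either busts 87 s or breaks a pairing rule or fails to beat 318.

318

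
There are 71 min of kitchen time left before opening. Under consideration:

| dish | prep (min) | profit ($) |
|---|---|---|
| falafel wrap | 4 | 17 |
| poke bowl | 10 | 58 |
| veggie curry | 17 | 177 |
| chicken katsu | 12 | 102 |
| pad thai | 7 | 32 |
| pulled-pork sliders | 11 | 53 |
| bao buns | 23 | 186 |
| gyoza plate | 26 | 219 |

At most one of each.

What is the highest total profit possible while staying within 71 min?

599

Ranking by ratio (profit/min): veggie curry 10.41, chicken katsu 8.50, gyoza plate 8.42, bao buns 8.09.
Filling by ratio: falafel wrap + poke bowl + veggie curry + chicken katsu + gyoza plate for 573, with 2 min left unused.
The 22 min tied up in poke bowl and chicken katsu is better spent on bao buns — total rises to 599 (70 min).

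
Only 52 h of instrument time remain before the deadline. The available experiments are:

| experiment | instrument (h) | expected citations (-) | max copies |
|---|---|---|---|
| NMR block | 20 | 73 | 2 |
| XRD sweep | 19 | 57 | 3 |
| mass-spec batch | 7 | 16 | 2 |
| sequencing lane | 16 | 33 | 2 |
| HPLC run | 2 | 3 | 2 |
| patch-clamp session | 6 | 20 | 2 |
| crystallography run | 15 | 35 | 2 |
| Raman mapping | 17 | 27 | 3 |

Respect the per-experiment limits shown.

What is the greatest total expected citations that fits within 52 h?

186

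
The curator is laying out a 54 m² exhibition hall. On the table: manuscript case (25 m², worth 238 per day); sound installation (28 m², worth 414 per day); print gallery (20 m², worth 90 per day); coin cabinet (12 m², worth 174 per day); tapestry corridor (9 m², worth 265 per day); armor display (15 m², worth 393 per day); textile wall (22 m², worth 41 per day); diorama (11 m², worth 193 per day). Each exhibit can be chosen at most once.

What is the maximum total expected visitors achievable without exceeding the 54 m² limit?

1072

By expected visitors per m²: tapestry corridor 29.44, armor display 26.20, diorama 17.55, sound installation 14.79 lead.
The ratio heuristic lands on coin cabinet + tapestry corridor + armor display + diorama (1025) but leaves 7 m² idle.
Replace coin cabinet and diorama with sound installation: the trade gains 47 net, giving 1072 at 52 m².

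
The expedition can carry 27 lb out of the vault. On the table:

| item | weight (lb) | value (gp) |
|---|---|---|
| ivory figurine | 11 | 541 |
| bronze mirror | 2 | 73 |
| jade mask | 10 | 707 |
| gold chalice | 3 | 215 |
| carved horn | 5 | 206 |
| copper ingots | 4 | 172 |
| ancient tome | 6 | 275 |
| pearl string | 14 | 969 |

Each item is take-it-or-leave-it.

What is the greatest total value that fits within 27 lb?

By value per lb: gold chalice 71.67, jade mask 70.70, pearl string 69.21 lead.
Taking jade mask + gold chalice + pearl string: 27 lb used, 1891 in value.
No other feasible combination exceeds 1891.

1891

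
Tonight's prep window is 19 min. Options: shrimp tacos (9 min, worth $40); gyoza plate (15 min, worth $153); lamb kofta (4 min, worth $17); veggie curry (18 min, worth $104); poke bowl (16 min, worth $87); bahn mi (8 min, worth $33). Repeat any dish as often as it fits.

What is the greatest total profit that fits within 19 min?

Best packing: gyoza plate + lamb kofta — 19 min, 170 total.
Nothing else within 19 min beats 170.

170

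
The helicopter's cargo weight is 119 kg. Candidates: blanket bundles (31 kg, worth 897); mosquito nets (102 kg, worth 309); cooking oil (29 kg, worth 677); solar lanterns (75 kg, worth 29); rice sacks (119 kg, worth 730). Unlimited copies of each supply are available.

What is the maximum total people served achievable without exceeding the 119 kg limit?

Density check — blanket bundles 28.94, cooking oil 23.34, rice sacks 6.13, mosquito nets 3.03 are the best per kg.
A density-first pass picks 3×blanket bundles — 2691 at 93 kg.
Replace 2×blanket bundles with 3×cooking oil: the trade gains 237 net, giving 2928 at 118 kg.
No other feasible combination exceeds 2928.

2928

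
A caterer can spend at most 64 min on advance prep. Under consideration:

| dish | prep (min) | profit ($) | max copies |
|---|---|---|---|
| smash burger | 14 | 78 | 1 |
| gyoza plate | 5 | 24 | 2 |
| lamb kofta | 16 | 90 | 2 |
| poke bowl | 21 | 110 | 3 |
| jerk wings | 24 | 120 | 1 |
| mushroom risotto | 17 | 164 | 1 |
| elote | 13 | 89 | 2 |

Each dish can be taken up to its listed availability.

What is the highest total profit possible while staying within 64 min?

456

By profit per min: mushroom risotto 9.65, elote 6.85, lamb kofta 5.62, smash burger 5.57 lead.
The ratio ordering already packs tightly: gyoza plate + lamb kofta + mushroom risotto + 2×elote, 64 min, 456.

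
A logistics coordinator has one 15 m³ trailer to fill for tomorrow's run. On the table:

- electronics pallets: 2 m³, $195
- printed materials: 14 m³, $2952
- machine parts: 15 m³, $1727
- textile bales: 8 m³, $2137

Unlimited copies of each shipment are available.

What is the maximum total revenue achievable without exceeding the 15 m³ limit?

Density check — textile bales 267.12, printed materials 210.86, machine parts 115.13, electronics pallets 97.50 are the best per m³.
Filling by ratio: 3×electronics pallets + textile bales for 2722, with 1 m³ left unused.
The 14 m³ tied up in 3×electronics pallets and textile bales is better spent on printed materials — total rises to 2952 (14 m³).

2952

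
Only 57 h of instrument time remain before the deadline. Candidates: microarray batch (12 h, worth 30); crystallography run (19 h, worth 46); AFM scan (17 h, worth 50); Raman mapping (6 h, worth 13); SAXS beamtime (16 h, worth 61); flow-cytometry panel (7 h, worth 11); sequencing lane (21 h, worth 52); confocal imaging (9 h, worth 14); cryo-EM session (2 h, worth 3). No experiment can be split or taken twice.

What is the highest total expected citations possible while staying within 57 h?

166

Greedy by ratio would take microarray batch + AFM scan + Raman mapping + SAXS beamtime + cryo-EM session: 53 h used, total 157.
Replace microarray batch and Raman mapping with sequencing lane: the trade gains 9 net, giving 166 at 56 h.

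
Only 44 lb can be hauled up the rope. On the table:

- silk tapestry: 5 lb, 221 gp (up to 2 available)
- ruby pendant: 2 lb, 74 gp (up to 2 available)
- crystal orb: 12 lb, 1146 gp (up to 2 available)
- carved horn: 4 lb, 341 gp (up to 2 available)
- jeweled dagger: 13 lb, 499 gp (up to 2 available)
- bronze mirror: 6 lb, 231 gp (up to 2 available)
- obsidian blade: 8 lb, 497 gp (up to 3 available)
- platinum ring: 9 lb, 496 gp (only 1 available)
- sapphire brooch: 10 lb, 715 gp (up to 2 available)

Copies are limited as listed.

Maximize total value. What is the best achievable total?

The ratio ordering already packs tightly: ruby pendant + 2×crystal orb + 2×carved horn + sapphire brooch, 44 lb, 3763.

3763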